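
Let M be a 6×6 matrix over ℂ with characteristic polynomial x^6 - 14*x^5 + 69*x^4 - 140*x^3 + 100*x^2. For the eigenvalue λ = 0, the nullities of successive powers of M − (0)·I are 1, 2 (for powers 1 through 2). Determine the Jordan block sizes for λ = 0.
Block sizes for λ = 0: [2]

From the dimensions of kernels of powers, the number of Jordan blocks of size at least j is d_j − d_{j−1} where d_j = dim ker(N^j) (with d_0 = 0). Computing the differences gives [1, 1].
The number of blocks of size exactly k is (#blocks of size ≥ k) − (#blocks of size ≥ k + 1), so the partition is: 1 block(s) of size 2.
In nonincreasing order the block sizes are [2].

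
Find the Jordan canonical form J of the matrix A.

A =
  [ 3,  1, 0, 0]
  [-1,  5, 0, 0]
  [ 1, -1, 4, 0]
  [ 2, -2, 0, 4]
J_2(4) ⊕ J_1(4) ⊕ J_1(4)

The characteristic polynomial is
  det(x·I − A) = x^4 - 16*x^3 + 96*x^2 - 256*x + 256 = (x - 4)^4

Eigenvalues and multiplicities (the geometric multiplicity of λ is n − rank(A − λI), which equals the number of Jordan blocks for λ):
  λ = 4: algebraic multiplicity = 4, geometric multiplicity = 3

Determining the block sizes for each eigenvalue:
  λ = 4: 3 blocks summing to 4 forces exactly one block of size 2 and the rest size 1 → block sizes [2, 1, 1]

Assembling the blocks gives a Jordan form
J =
  [4, 1, 0, 0]
  [0, 4, 0, 0]
  [0, 0, 4, 0]
  [0, 0, 0, 4]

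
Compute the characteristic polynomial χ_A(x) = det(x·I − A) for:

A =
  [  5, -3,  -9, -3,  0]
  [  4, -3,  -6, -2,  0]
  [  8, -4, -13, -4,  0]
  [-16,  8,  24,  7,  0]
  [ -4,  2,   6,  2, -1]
x^5 + 5*x^4 + 10*x^3 + 10*x^2 + 5*x + 1

Expanding det(x·I − A) (e.g. by cofactor expansion or by noting that A is similar to its Jordan form J, which has the same characteristic polynomial as A) gives
  χ_A(x) = x^5 + 5*x^4 + 10*x^3 + 10*x^2 + 5*x + 1
which factors as (x + 1)^5. The eigenvalues (with algebraic multiplicities) are λ = -1 with multiplicity 5.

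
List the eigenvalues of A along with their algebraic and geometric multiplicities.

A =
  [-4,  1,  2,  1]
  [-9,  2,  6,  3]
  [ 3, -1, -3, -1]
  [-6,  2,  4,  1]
λ = -1: alg = 4, geom = 3

Step 1 — factor the characteristic polynomial to read off the algebraic multiplicities:
  χ_A(x) = (x + 1)^4

Step 2 — compute geometric multiplicities via the rank-nullity identity g(λ) = n − rank(A − λI):
  rank(A − (-1)·I) = 1, so dim ker(A − (-1)·I) = n − 1 = 3

Summary:
  λ = -1: algebraic multiplicity = 4, geometric multiplicity = 3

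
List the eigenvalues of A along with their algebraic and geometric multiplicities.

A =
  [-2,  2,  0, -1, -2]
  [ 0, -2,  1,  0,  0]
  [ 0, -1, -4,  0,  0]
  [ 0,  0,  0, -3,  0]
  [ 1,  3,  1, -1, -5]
λ = -4: alg = 1, geom = 1; λ = -3: alg = 4, geom = 3

Step 1 — factor the characteristic polynomial to read off the algebraic multiplicities:
  χ_A(x) = (x + 3)^4*(x + 4)

Step 2 — compute geometric multiplicities via the rank-nullity identity g(λ) = n − rank(A − λI):
  rank(A − (-4)·I) = 4, so dim ker(A − (-4)·I) = n − 4 = 1
  rank(A − (-3)·I) = 2, so dim ker(A − (-3)·I) = n − 2 = 3

Summary:
  λ = -4: algebraic multiplicity = 1, geometric multiplicity = 1
  λ = -3: algebraic multiplicity = 4, geometric multiplicity = 3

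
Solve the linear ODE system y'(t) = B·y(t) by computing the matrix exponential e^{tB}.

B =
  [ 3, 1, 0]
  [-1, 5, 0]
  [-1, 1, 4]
e^{tB} =
  [-t*exp(4*t) + exp(4*t), t*exp(4*t), 0]
  [-t*exp(4*t), t*exp(4*t) + exp(4*t), 0]
  [-t*exp(4*t), t*exp(4*t), exp(4*t)]

Strategy: write B = P · J · P⁻¹ where J is a Jordan canonical form, so e^{tB} = P · e^{tJ} · P⁻¹, and e^{tJ} can be computed block-by-block.

B has Jordan form
J =
  [4, 1, 0]
  [0, 4, 0]
  [0, 0, 4]
(up to reordering of blocks).

Per-block formulas:
  For a 2×2 Jordan block J_2(4): exp(t · J_2(4)) = e^(4t)·(I + t·N), where N is the 2×2 nilpotent shift.
  For a 1×1 block at λ = 4: exp(t · [4]) = [e^(4t)].

After assembling e^{tJ} and conjugating by P, we get:

e^{tB} =
  [-t*exp(4*t) + exp(4*t), t*exp(4*t), 0]
  [-t*exp(4*t), t*exp(4*t) + exp(4*t), 0]
  [-t*exp(4*t), t*exp(4*t), exp(4*t)]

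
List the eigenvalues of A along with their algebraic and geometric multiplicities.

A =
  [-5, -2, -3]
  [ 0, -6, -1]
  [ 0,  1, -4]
λ = -5: alg = 3, geom = 1

Step 1 — factor the characteristic polynomial to read off the algebraic multiplicities:
  χ_A(x) = (x + 5)^3

Step 2 — compute geometric multiplicities via the rank-nullity identity g(λ) = n − rank(A − λI):
  rank(A − (-5)·I) = 2, so dim ker(A − (-5)·I) = n − 2 = 1

Summary:
  λ = -5: algebraic multiplicity = 3, geometric multiplicity = 1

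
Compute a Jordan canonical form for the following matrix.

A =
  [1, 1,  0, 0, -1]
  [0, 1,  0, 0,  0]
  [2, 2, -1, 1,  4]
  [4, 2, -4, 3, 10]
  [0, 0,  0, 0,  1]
J_2(1) ⊕ J_2(1) ⊕ J_1(1)

The characteristic polynomial is
  det(x·I − A) = x^5 - 5*x^4 + 10*x^3 - 10*x^2 + 5*x - 1 = (x - 1)^5

Eigenvalues and multiplicities (the geometric multiplicity of λ is n − rank(A − λI), which equals the number of Jordan blocks for λ):
  λ = 1: algebraic multiplicity = 5, geometric multiplicity = 3

Determining the block sizes for each eigenvalue:
  λ = 1: with am = 5 and gm = 3, the partition is not yet determined (e.g. several partitions of 5 into 3 parts exist). Let N = A − (1)·I. Computing rank(N^1) = 2, rank(N^2) = 0; the number of blocks of size ≥ j is rank(N^{j−1}) − rank(N^j), giving [3, 2]. So we have 2 block(s) of size 2, 1 block(s) of size 1 → block sizes [2, 2, 1]

Assembling the blocks gives a Jordan form
J =
  [1, 1, 0, 0, 0]
  [0, 1, 0, 0, 0]
  [0, 0, 1, 1, 0]
  [0, 0, 0, 1, 0]
  [0, 0, 0, 0, 1]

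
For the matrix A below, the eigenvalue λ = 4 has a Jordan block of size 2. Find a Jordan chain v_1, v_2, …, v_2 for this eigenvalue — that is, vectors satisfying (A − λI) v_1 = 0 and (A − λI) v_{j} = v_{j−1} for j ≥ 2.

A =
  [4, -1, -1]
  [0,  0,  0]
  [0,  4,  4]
A Jordan chain for λ = 4 of length 2:
v_1 = (-1, 0, 0)ᵀ
v_2 = (0, 0, 1)ᵀ

Let N = A − (4)·I. We want v_2 with N^2 v_2 = 0 but N^1 v_2 ≠ 0; then v_{j-1} := N · v_j for j = 2, …, 2.

Pick v_2 = (0, 0, 1)ᵀ.
Then v_1 = N · v_2 = (-1, 0, 0)ᵀ.

Sanity check: (A − (4)·I) v_1 = (0, 0, 0)ᵀ = 0. ✓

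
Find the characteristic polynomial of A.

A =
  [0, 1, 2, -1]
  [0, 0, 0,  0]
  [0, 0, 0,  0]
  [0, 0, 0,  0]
x^4

Expanding det(x·I − A) (e.g. by cofactor expansion or by noting that A is similar to its Jordan form J, which has the same characteristic polynomial as A) gives
  χ_A(x) = x^4
which factors as x^4. The eigenvalues (with algebraic multiplicities) are λ = 0 with multiplicity 4.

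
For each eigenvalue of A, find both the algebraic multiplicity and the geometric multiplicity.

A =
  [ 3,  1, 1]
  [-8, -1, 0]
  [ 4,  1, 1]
λ = 1: alg = 3, geom = 1

Step 1 — factor the characteristic polynomial to read off the algebraic multiplicities:
  χ_A(x) = (x - 1)^3

Step 2 — compute geometric multiplicities via the rank-nullity identity g(λ) = n − rank(A − λI):
  rank(A − (1)·I) = 2, so dim ker(A − (1)·I) = n − 2 = 1

Summary:
  λ = 1: algebraic multiplicity = 3, geometric multiplicity = 1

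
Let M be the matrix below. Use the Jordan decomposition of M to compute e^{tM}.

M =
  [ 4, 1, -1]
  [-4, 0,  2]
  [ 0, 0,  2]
e^{tM} =
  [2*t*exp(2*t) + exp(2*t), t*exp(2*t), -t*exp(2*t)]
  [-4*t*exp(2*t), -2*t*exp(2*t) + exp(2*t), 2*t*exp(2*t)]
  [0, 0, exp(2*t)]

Strategy: write M = P · J · P⁻¹ where J is a Jordan canonical form, so e^{tM} = P · e^{tJ} · P⁻¹, and e^{tJ} can be computed block-by-block.

M has Jordan form
J =
  [2, 1, 0]
  [0, 2, 0]
  [0, 0, 2]
(up to reordering of blocks).

Per-block formulas:
  For a 2×2 Jordan block J_2(2): exp(t · J_2(2)) = e^(2t)·(I + t·N), where N is the 2×2 nilpotent shift.
  For a 1×1 block at λ = 2: exp(t · [2]) = [e^(2t)].

After assembling e^{tJ} and conjugating by P, we get:

e^{tM} =
  [2*t*exp(2*t) + exp(2*t), t*exp(2*t), -t*exp(2*t)]
  [-4*t*exp(2*t), -2*t*exp(2*t) + exp(2*t), 2*t*exp(2*t)]
  [0, 0, exp(2*t)]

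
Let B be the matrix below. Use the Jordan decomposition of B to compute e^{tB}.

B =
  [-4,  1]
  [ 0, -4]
e^{tB} =
  [exp(-4*t), t*exp(-4*t)]
  [0, exp(-4*t)]

Strategy: write B = P · J · P⁻¹ where J is a Jordan canonical form, so e^{tB} = P · e^{tJ} · P⁻¹, and e^{tJ} can be computed block-by-block.

B has Jordan form
J =
  [-4,  1]
  [ 0, -4]
(up to reordering of blocks).

Per-block formulas:
  For a 2×2 Jordan block J_2(-4): exp(t · J_2(-4)) = e^(-4t)·(I + t·N), where N is the 2×2 nilpotent shift.

After assembling e^{tJ} and conjugating by P, we get:

e^{tB} =
  [exp(-4*t), t*exp(-4*t)]
  [0, exp(-4*t)]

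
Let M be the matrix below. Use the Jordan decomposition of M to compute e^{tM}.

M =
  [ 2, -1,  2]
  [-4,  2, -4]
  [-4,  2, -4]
e^{tM} =
  [2*t + 1, -t, 2*t]
  [-4*t, 2*t + 1, -4*t]
  [-4*t, 2*t, 1 - 4*t]

Strategy: write M = P · J · P⁻¹ where J is a Jordan canonical form, so e^{tM} = P · e^{tJ} · P⁻¹, and e^{tJ} can be computed block-by-block.

M has Jordan form
J =
  [0, 1, 0]
  [0, 0, 0]
  [0, 0, 0]
(up to reordering of blocks).

Per-block formulas:
  For a 2×2 Jordan block J_2(0): exp(t · J_2(0)) = e^(0t)·(I + t·N), where N is the 2×2 nilpotent shift.
  For a 1×1 block at λ = 0: exp(t · [0]) = [e^(0t)].

After assembling e^{tJ} and conjugating by P, we get:

e^{tM} =
  [2*t + 1, -t, 2*t]
  [-4*t, 2*t + 1, -4*t]
  [-4*t, 2*t, 1 - 4*t]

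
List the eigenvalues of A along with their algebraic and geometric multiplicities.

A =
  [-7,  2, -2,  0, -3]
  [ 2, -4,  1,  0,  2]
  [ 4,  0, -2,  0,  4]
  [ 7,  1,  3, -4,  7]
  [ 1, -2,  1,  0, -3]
λ = -4: alg = 5, geom = 2

Step 1 — factor the characteristic polynomial to read off the algebraic multiplicities:
  χ_A(x) = (x + 4)^5

Step 2 — compute geometric multiplicities via the rank-nullity identity g(λ) = n − rank(A − λI):
  rank(A − (-4)·I) = 3, so dim ker(A − (-4)·I) = n − 3 = 2

Summary:
  λ = -4: algebraic multiplicity = 5, geometric multiplicity = 2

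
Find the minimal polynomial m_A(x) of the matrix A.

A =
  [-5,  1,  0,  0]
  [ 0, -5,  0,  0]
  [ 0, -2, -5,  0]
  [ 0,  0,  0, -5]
x^2 + 10*x + 25

The characteristic polynomial is χ_A(x) = (x + 5)^4, so the eigenvalues are known. The minimal polynomial is
  m_A(x) = Π_λ (x − λ)^{k_λ}
where k_λ is the size of the *largest* Jordan block for λ (equivalently, the smallest k with (A − λI)^k v = 0 for every generalised eigenvector v of λ).

  λ = -5: largest Jordan block has size 2, contributing (x + 5)^2

So m_A(x) = (x + 5)^2 = x^2 + 10*x + 25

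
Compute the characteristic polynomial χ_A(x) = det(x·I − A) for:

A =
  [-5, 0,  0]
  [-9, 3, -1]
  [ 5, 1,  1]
x^3 + x^2 - 16*x + 20

Expanding det(x·I − A) (e.g. by cofactor expansion or by noting that A is similar to its Jordan form J, which has the same characteristic polynomial as A) gives
  χ_A(x) = x^3 + x^2 - 16*x + 20
which factors as (x - 2)^2*(x + 5). The eigenvalues (with algebraic multiplicities) are λ = -5 with multiplicity 1, λ = 2 with multiplicity 2.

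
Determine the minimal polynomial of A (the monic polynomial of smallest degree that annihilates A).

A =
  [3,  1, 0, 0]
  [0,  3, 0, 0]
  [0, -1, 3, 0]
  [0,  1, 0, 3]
x^2 - 6*x + 9

The characteristic polynomial is χ_A(x) = (x - 3)^4, so the eigenvalues are known. The minimal polynomial is
  m_A(x) = Π_λ (x − λ)^{k_λ}
where k_λ is the size of the *largest* Jordan block for λ (equivalently, the smallest k with (A − λI)^k v = 0 for every generalised eigenvector v of λ).

  λ = 3: largest Jordan block has size 2, contributing (x − 3)^2

So m_A(x) = (x - 3)^2 = x^2 - 6*x + 9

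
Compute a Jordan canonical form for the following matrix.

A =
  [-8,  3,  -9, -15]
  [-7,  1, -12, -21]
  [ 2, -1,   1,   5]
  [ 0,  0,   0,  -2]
J_3(-2) ⊕ J_1(-2)

The characteristic polynomial is
  det(x·I − A) = x^4 + 8*x^3 + 24*x^2 + 32*x + 16 = (x + 2)^4

Eigenvalues and multiplicities (the geometric multiplicity of λ is n − rank(A − λI), which equals the number of Jordan blocks for λ):
  λ = -2: algebraic multiplicity = 4, geometric multiplicity = 2

Determining the block sizes for each eigenvalue:
  λ = -2: with am = 4 and gm = 2, the partition is not yet determined (e.g. several partitions of 4 into 2 parts exist). Let N = A − (-2)·I. Computing rank(N^1) = 2, rank(N^2) = 1, rank(N^3) = 0; the number of blocks of size ≥ j is rank(N^{j−1}) − rank(N^j), giving [2, 1, 1]. So we have 1 block(s) of size 3, 1 block(s) of size 1 → block sizes [3, 1]

Assembling the blocks gives a Jordan form
J =
  [-2,  1,  0,  0]
  [ 0, -2,  1,  0]
  [ 0,  0, -2,  0]
  [ 0,  0,  0, -2]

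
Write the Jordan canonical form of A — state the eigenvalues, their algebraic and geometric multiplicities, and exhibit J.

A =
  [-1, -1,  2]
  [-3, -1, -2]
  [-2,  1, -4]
J_3(-2)

The characteristic polynomial is
  det(x·I − A) = x^3 + 6*x^2 + 12*x + 8 = (x + 2)^3

Eigenvalues and multiplicities (the geometric multiplicity of λ is n − rank(A − λI), which equals the number of Jordan blocks for λ):
  λ = -2: algebraic multiplicity = 3, geometric multiplicity = 1

Determining the block sizes for each eigenvalue:
  λ = -2: one block (gm = 1), so the single block has size am = 3 → block sizes [3]

Assembling the blocks gives a Jordan form
J =
  [-2,  1,  0]
  [ 0, -2,  1]
  [ 0,  0, -2]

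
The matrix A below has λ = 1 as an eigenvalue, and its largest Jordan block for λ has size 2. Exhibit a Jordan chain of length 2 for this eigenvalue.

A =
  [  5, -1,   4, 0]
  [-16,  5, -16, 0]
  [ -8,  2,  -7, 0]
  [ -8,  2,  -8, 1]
A Jordan chain for λ = 1 of length 2:
v_1 = (4, -16, -8, -8)ᵀ
v_2 = (1, 0, 0, 0)ᵀ

Let N = A − (1)·I. We want v_2 with N^2 v_2 = 0 but N^1 v_2 ≠ 0; then v_{j-1} := N · v_j for j = 2, …, 2.

Pick v_2 = (1, 0, 0, 0)ᵀ.
Then v_1 = N · v_2 = (4, -16, -8, -8)ᵀ.

Sanity check: (A − (1)·I) v_1 = (0, 0, 0, 0)ᵀ = 0. ✓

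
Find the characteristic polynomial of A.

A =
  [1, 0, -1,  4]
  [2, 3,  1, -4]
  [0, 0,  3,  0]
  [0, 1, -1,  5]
x^4 - 12*x^3 + 54*x^2 - 108*x + 81

Expanding det(x·I − A) (e.g. by cofactor expansion or by noting that A is similar to its Jordan form J, which has the same characteristic polynomial as A) gives
  χ_A(x) = x^4 - 12*x^3 + 54*x^2 - 108*x + 81
which factors as (x - 3)^4. The eigenvalues (with algebraic multiplicities) are λ = 3 with multiplicity 4.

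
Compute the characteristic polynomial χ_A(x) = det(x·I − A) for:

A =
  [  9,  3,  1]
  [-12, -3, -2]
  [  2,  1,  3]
x^3 - 9*x^2 + 27*x - 27

Expanding det(x·I − A) (e.g. by cofactor expansion or by noting that A is similar to its Jordan form J, which has the same characteristic polynomial as A) gives
  χ_A(x) = x^3 - 9*x^2 + 27*x - 27
which factors as (x - 3)^3. The eigenvalues (with algebraic multiplicities) are λ = 3 with multiplicity 3.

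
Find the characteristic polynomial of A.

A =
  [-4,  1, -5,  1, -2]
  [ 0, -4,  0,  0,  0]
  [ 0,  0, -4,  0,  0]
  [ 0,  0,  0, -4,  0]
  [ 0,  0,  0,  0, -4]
x^5 + 20*x^4 + 160*x^3 + 640*x^2 + 1280*x + 1024

Expanding det(x·I − A) (e.g. by cofactor expansion or by noting that A is similar to its Jordan form J, which has the same characteristic polynomial as A) gives
  χ_A(x) = x^5 + 20*x^4 + 160*x^3 + 640*x^2 + 1280*x + 1024
which factors as (x + 4)^5. The eigenvalues (with algebraic multiplicities) are λ = -4 with multiplicity 5.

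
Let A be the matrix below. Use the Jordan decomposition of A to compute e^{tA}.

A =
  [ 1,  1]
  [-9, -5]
e^{tA} =
  [3*t*exp(-2*t) + exp(-2*t), t*exp(-2*t)]
  [-9*t*exp(-2*t), -3*t*exp(-2*t) + exp(-2*t)]

Strategy: write A = P · J · P⁻¹ where J is a Jordan canonical form, so e^{tA} = P · e^{tJ} · P⁻¹, and e^{tJ} can be computed block-by-block.

A has Jordan form
J =
  [-2,  1]
  [ 0, -2]
(up to reordering of blocks).

Per-block formulas:
  For a 2×2 Jordan block J_2(-2): exp(t · J_2(-2)) = e^(-2t)·(I + t·N), where N is the 2×2 nilpotent shift.

After assembling e^{tJ} and conjugating by P, we get:

e^{tA} =
  [3*t*exp(-2*t) + exp(-2*t), t*exp(-2*t)]
  [-9*t*exp(-2*t), -3*t*exp(-2*t) + exp(-2*t)]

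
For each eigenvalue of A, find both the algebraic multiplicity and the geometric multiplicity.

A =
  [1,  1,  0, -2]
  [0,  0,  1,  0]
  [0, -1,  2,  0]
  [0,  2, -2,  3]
λ = 1: alg = 3, geom = 1; λ = 3: alg = 1, geom = 1

Step 1 — factor the characteristic polynomial to read off the algebraic multiplicities:
  χ_A(x) = (x - 3)*(x - 1)^3

Step 2 — compute geometric multiplicities via the rank-nullity identity g(λ) = n − rank(A − λI):
  rank(A − (1)·I) = 3, so dim ker(A − (1)·I) = n − 3 = 1
  rank(A − (3)·I) = 3, so dim ker(A − (3)·I) = n − 3 = 1

Summary:
  λ = 1: algebraic multiplicity = 3, geometric multiplicity = 1
  λ = 3: algebraic multiplicity = 1, geometric multiplicity = 1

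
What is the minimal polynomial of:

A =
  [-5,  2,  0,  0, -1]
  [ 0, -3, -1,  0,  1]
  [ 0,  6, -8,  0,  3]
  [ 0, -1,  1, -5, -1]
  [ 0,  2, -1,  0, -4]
x^3 + 15*x^2 + 75*x + 125

The characteristic polynomial is χ_A(x) = (x + 5)^5, so the eigenvalues are known. The minimal polynomial is
  m_A(x) = Π_λ (x − λ)^{k_λ}
where k_λ is the size of the *largest* Jordan block for λ (equivalently, the smallest k with (A − λI)^k v = 0 for every generalised eigenvector v of λ).

  λ = -5: largest Jordan block has size 3, contributing (x + 5)^3

So m_A(x) = (x + 5)^3 = x^3 + 15*x^2 + 75*x + 125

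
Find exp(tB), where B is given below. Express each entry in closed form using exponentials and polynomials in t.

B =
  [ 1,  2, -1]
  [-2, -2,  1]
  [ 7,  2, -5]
e^{tB} =
  [-t^2*exp(-2*t) + 3*t*exp(-2*t) + exp(-2*t), 2*t^2*exp(-2*t) + 2*t*exp(-2*t), t^2*exp(-2*t) - t*exp(-2*t)]
  [t^2*exp(-2*t)/2 - 2*t*exp(-2*t), -t^2*exp(-2*t) + exp(-2*t), -t^2*exp(-2*t)/2 + t*exp(-2*t)]
  [-2*t^2*exp(-2*t) + 7*t*exp(-2*t), 4*t^2*exp(-2*t) + 2*t*exp(-2*t), 2*t^2*exp(-2*t) - 3*t*exp(-2*t) + exp(-2*t)]

Strategy: write B = P · J · P⁻¹ where J is a Jordan canonical form, so e^{tB} = P · e^{tJ} · P⁻¹, and e^{tJ} can be computed block-by-block.

B has Jordan form
J =
  [-2,  1,  0]
  [ 0, -2,  1]
  [ 0,  0, -2]
(up to reordering of blocks).

Per-block formulas:
  For a 3×3 Jordan block J_3(-2): exp(t · J_3(-2)) = e^(-2t)·(I + t·N + (t^2/2)·N^2), where N is the 3×3 nilpotent shift.

After assembling e^{tJ} and conjugating by P, we get:

e^{tB} =
  [-t^2*exp(-2*t) + 3*t*exp(-2*t) + exp(-2*t), 2*t^2*exp(-2*t) + 2*t*exp(-2*t), t^2*exp(-2*t) - t*exp(-2*t)]
  [t^2*exp(-2*t)/2 - 2*t*exp(-2*t), -t^2*exp(-2*t) + exp(-2*t), -t^2*exp(-2*t)/2 + t*exp(-2*t)]
  [-2*t^2*exp(-2*t) + 7*t*exp(-2*t), 4*t^2*exp(-2*t) + 2*t*exp(-2*t), 2*t^2*exp(-2*t) - 3*t*exp(-2*t) + exp(-2*t)]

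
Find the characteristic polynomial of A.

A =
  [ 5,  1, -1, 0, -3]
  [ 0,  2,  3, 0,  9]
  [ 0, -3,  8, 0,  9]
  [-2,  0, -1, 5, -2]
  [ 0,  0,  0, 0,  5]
x^5 - 25*x^4 + 250*x^3 - 1250*x^2 + 3125*x - 3125

Expanding det(x·I − A) (e.g. by cofactor expansion or by noting that A is similar to its Jordan form J, which has the same characteristic polynomial as A) gives
  χ_A(x) = x^5 - 25*x^4 + 250*x^3 - 1250*x^2 + 3125*x - 3125
which factors as (x - 5)^5. The eigenvalues (with algebraic multiplicities) are λ = 5 with multiplicity 5.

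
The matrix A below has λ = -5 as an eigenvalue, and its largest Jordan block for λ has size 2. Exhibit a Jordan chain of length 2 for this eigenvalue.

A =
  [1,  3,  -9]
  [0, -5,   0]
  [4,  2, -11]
A Jordan chain for λ = -5 of length 2:
v_1 = (6, 0, 4)ᵀ
v_2 = (1, 0, 0)ᵀ

Let N = A − (-5)·I. We want v_2 with N^2 v_2 = 0 but N^1 v_2 ≠ 0; then v_{j-1} := N · v_j for j = 2, …, 2.

Pick v_2 = (1, 0, 0)ᵀ.
Then v_1 = N · v_2 = (6, 0, 4)ᵀ.

Sanity check: (A − (-5)·I) v_1 = (0, 0, 0)ᵀ = 0. ✓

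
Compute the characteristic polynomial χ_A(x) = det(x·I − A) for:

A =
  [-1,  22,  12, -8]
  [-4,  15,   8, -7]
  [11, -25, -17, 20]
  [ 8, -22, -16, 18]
x^4 - 15*x^3 + 79*x^2 - 165*x + 100

Expanding det(x·I − A) (e.g. by cofactor expansion or by noting that A is similar to its Jordan form J, which has the same characteristic polynomial as A) gives
  χ_A(x) = x^4 - 15*x^3 + 79*x^2 - 165*x + 100
which factors as (x - 5)^2*(x - 4)*(x - 1). The eigenvalues (with algebraic multiplicities) are λ = 1 with multiplicity 1, λ = 4 with multiplicity 1, λ = 5 with multiplicity 2.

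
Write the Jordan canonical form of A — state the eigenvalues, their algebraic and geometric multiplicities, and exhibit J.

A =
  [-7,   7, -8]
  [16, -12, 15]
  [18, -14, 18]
J_1(-5) ⊕ J_2(2)

The characteristic polynomial is
  det(x·I − A) = x^3 + x^2 - 16*x + 20 = (x - 2)^2*(x + 5)

Eigenvalues and multiplicities (the geometric multiplicity of λ is n − rank(A − λI), which equals the number of Jordan blocks for λ):
  λ = -5: algebraic multiplicity = 1, geometric multiplicity = 1
  λ = 2: algebraic multiplicity = 2, geometric multiplicity = 1

Determining the block sizes for each eigenvalue:
  λ = -5: one block (gm = 1), so the single block has size am = 1 → block sizes [1]
  λ = 2: one block (gm = 1), so the single block has size am = 2 → block sizes [2]

Assembling the blocks gives a Jordan form
J =
  [-5, 0, 0]
  [ 0, 2, 1]
  [ 0, 0, 2]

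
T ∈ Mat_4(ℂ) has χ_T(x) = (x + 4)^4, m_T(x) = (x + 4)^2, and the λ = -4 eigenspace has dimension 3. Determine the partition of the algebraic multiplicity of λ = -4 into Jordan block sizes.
Block sizes for λ = -4: [2, 1, 1]

Step 1 — from the characteristic polynomial, algebraic multiplicity of λ = -4 is 4. From dim ker(T − (-4)·I) = 3, there are exactly 3 Jordan blocks for λ = -4.
Step 2 — from the minimal polynomial, the factor (x + 4)^2 tells us the largest block for λ = -4 has size 2.
Step 3 — with total size 4, 3 blocks, and largest block 2, the block sizes (in nonincreasing order) are [2, 1, 1].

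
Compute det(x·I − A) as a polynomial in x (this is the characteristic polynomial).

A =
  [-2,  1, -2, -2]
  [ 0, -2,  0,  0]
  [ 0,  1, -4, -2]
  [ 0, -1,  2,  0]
x^4 + 8*x^3 + 24*x^2 + 32*x + 16

Expanding det(x·I − A) (e.g. by cofactor expansion or by noting that A is similar to its Jordan form J, which has the same characteristic polynomial as A) gives
  χ_A(x) = x^4 + 8*x^3 + 24*x^2 + 32*x + 16
which factors as (x + 2)^4. The eigenvalues (with algebraic multiplicities) are λ = -2 with multiplicity 4.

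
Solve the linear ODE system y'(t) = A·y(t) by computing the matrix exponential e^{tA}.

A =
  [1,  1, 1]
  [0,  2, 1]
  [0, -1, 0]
e^{tA} =
  [exp(t), t*exp(t), t*exp(t)]
  [0, t*exp(t) + exp(t), t*exp(t)]
  [0, -t*exp(t), -t*exp(t) + exp(t)]

Strategy: write A = P · J · P⁻¹ where J is a Jordan canonical form, so e^{tA} = P · e^{tJ} · P⁻¹, and e^{tJ} can be computed block-by-block.

A has Jordan form
J =
  [1, 1, 0]
  [0, 1, 0]
  [0, 0, 1]
(up to reordering of blocks).

Per-block formulas:
  For a 2×2 Jordan block J_2(1): exp(t · J_2(1)) = e^(1t)·(I + t·N), where N is the 2×2 nilpotent shift.
  For a 1×1 block at λ = 1: exp(t · [1]) = [e^(1t)].

After assembling e^{tJ} and conjugating by P, we get:

e^{tA} =
  [exp(t), t*exp(t), t*exp(t)]
  [0, t*exp(t) + exp(t), t*exp(t)]
  [0, -t*exp(t), -t*exp(t) + exp(t)]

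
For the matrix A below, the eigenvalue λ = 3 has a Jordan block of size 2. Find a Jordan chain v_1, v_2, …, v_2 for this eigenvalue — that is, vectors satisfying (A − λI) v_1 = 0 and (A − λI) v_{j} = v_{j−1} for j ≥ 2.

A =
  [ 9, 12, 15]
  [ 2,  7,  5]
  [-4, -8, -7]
A Jordan chain for λ = 3 of length 2:
v_1 = (6, 2, -4)ᵀ
v_2 = (1, 0, 0)ᵀ

Let N = A − (3)·I. We want v_2 with N^2 v_2 = 0 but N^1 v_2 ≠ 0; then v_{j-1} := N · v_j for j = 2, …, 2.

Pick v_2 = (1, 0, 0)ᵀ.
Then v_1 = N · v_2 = (6, 2, -4)ᵀ.

Sanity check: (A − (3)·I) v_1 = (0, 0, 0)ᵀ = 0. ✓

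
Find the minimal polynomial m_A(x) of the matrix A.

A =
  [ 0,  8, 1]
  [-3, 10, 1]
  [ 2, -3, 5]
x^3 - 15*x^2 + 75*x - 125

The characteristic polynomial is χ_A(x) = (x - 5)^3, so the eigenvalues are known. The minimal polynomial is
  m_A(x) = Π_λ (x − λ)^{k_λ}
where k_λ is the size of the *largest* Jordan block for λ (equivalently, the smallest k with (A − λI)^k v = 0 for every generalised eigenvector v of λ).

  λ = 5: largest Jordan block has size 3, contributing (x − 5)^3

So m_A(x) = (x - 5)^3 = x^3 - 15*x^2 + 75*x - 125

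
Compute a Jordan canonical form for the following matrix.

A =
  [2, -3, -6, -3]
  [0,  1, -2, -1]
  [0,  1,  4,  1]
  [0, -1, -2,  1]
J_2(2) ⊕ J_1(2) ⊕ J_1(2)

The characteristic polynomial is
  det(x·I − A) = x^4 - 8*x^3 + 24*x^2 - 32*x + 16 = (x - 2)^4

Eigenvalues and multiplicities (the geometric multiplicity of λ is n − rank(A − λI), which equals the number of Jordan blocks for λ):
  λ = 2: algebraic multiplicity = 4, geometric multiplicity = 3

Determining the block sizes for each eigenvalue:
  λ = 2: 3 blocks summing to 4 forces exactly one block of size 2 and the rest size 1 → block sizes [2, 1, 1]

Assembling the blocks gives a Jordan form
J =
  [2, 1, 0, 0]
  [0, 2, 0, 0]
  [0, 0, 2, 0]
  [0, 0, 0, 2]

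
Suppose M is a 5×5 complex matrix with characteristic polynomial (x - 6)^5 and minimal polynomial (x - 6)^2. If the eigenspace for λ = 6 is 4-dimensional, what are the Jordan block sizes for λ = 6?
Block sizes for λ = 6: [2, 1, 1, 1]

Step 1 — from the characteristic polynomial, algebraic multiplicity of λ = 6 is 5. From dim ker(M − (6)·I) = 4, there are exactly 4 Jordan blocks for λ = 6.
Step 2 — from the minimal polynomial, the factor (x − 6)^2 tells us the largest block for λ = 6 has size 2.
Step 3 — with total size 5, 4 blocks, and largest block 2, the block sizes (in nonincreasing order) are [2, 1, 1, 1].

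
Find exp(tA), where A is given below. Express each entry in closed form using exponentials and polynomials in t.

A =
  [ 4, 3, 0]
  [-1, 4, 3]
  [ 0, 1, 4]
e^{tA} =
  [-3*t^2*exp(4*t)/2 + exp(4*t), 3*t*exp(4*t), 9*t^2*exp(4*t)/2]
  [-t*exp(4*t), exp(4*t), 3*t*exp(4*t)]
  [-t^2*exp(4*t)/2, t*exp(4*t), 3*t^2*exp(4*t)/2 + exp(4*t)]

Strategy: write A = P · J · P⁻¹ where J is a Jordan canonical form, so e^{tA} = P · e^{tJ} · P⁻¹, and e^{tJ} can be computed block-by-block.

A has Jordan form
J =
  [4, 1, 0]
  [0, 4, 1]
  [0, 0, 4]
(up to reordering of blocks).

Per-block formulas:
  For a 3×3 Jordan block J_3(4): exp(t · J_3(4)) = e^(4t)·(I + t·N + (t^2/2)·N^2), where N is the 3×3 nilpotent shift.

After assembling e^{tJ} and conjugating by P, we get:

e^{tA} =
  [-3*t^2*exp(4*t)/2 + exp(4*t), 3*t*exp(4*t), 9*t^2*exp(4*t)/2]
  [-t*exp(4*t), exp(4*t), 3*t*exp(4*t)]
  [-t^2*exp(4*t)/2, t*exp(4*t), 3*t^2*exp(4*t)/2 + exp(4*t)]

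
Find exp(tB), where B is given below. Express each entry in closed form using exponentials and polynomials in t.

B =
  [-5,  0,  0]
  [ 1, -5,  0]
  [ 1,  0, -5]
e^{tB} =
  [exp(-5*t), 0, 0]
  [t*exp(-5*t), exp(-5*t), 0]
  [t*exp(-5*t), 0, exp(-5*t)]

Strategy: write B = P · J · P⁻¹ where J is a Jordan canonical form, so e^{tB} = P · e^{tJ} · P⁻¹, and e^{tJ} can be computed block-by-block.

B has Jordan form
J =
  [-5,  1,  0]
  [ 0, -5,  0]
  [ 0,  0, -5]
(up to reordering of blocks).

Per-block formulas:
  For a 1×1 block at λ = -5: exp(t · [-5]) = [e^(-5t)].
  For a 2×2 Jordan block J_2(-5): exp(t · J_2(-5)) = e^(-5t)·(I + t·N), where N is the 2×2 nilpotent shift.

After assembling e^{tJ} and conjugating by P, we get:

e^{tB} =
  [exp(-5*t), 0, 0]
  [t*exp(-5*t), exp(-5*t), 0]
  [t*exp(-5*t), 0, exp(-5*t)]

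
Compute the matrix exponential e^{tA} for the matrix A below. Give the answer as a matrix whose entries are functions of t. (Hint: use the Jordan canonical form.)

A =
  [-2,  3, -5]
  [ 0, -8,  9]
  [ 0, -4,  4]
e^{tA} =
  [exp(-2*t), t^2*exp(-2*t) + 3*t*exp(-2*t), -3*t^2*exp(-2*t)/2 - 5*t*exp(-2*t)]
  [0, -6*t*exp(-2*t) + exp(-2*t), 9*t*exp(-2*t)]
  [0, -4*t*exp(-2*t), 6*t*exp(-2*t) + exp(-2*t)]

Strategy: write A = P · J · P⁻¹ where J is a Jordan canonical form, so e^{tA} = P · e^{tJ} · P⁻¹, and e^{tJ} can be computed block-by-block.

A has Jordan form
J =
  [-2,  1,  0]
  [ 0, -2,  1]
  [ 0,  0, -2]
(up to reordering of blocks).

Per-block formulas:
  For a 3×3 Jordan block J_3(-2): exp(t · J_3(-2)) = e^(-2t)·(I + t·N + (t^2/2)·N^2), where N is the 3×3 nilpotent shift.

After assembling e^{tJ} and conjugating by P, we get:

e^{tA} =
  [exp(-2*t), t^2*exp(-2*t) + 3*t*exp(-2*t), -3*t^2*exp(-2*t)/2 - 5*t*exp(-2*t)]
  [0, -6*t*exp(-2*t) + exp(-2*t), 9*t*exp(-2*t)]
  [0, -4*t*exp(-2*t), 6*t*exp(-2*t) + exp(-2*t)]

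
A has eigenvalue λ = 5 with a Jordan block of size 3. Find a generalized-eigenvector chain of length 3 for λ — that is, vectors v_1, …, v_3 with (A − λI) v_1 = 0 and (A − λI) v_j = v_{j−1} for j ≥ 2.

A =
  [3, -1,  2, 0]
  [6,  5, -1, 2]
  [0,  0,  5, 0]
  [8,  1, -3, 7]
A Jordan chain for λ = 5 of length 3:
v_1 = (-2, 4, 0, 6)ᵀ
v_2 = (-2, 6, 0, 8)ᵀ
v_3 = (1, 0, 0, 0)ᵀ

Let N = A − (5)·I. We want v_3 with N^3 v_3 = 0 but N^2 v_3 ≠ 0; then v_{j-1} := N · v_j for j = 3, …, 2.

Pick v_3 = (1, 0, 0, 0)ᵀ.
Then v_2 = N · v_3 = (-2, 6, 0, 8)ᵀ.
Then v_1 = N · v_2 = (-2, 4, 0, 6)ᵀ.

Sanity check: (A − (5)·I) v_1 = (0, 0, 0, 0)ᵀ = 0. ✓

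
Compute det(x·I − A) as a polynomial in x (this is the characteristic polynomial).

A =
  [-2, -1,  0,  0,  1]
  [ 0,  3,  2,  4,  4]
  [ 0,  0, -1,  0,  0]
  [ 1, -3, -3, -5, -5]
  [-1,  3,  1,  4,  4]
x^5 + x^4 - 6*x^3 - 14*x^2 - 11*x - 3

Expanding det(x·I − A) (e.g. by cofactor expansion or by noting that A is similar to its Jordan form J, which has the same characteristic polynomial as A) gives
  χ_A(x) = x^5 + x^4 - 6*x^3 - 14*x^2 - 11*x - 3
which factors as (x - 3)*(x + 1)^4. The eigenvalues (with algebraic multiplicities) are λ = -1 with multiplicity 4, λ = 3 with multiplicity 1.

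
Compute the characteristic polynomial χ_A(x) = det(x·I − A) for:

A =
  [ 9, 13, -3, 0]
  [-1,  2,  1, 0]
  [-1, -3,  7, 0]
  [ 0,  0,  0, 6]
x^4 - 24*x^3 + 216*x^2 - 864*x + 1296

Expanding det(x·I − A) (e.g. by cofactor expansion or by noting that A is similar to its Jordan form J, which has the same characteristic polynomial as A) gives
  χ_A(x) = x^4 - 24*x^3 + 216*x^2 - 864*x + 1296
which factors as (x - 6)^4. The eigenvalues (with algebraic multiplicities) are λ = 6 with multiplicity 4.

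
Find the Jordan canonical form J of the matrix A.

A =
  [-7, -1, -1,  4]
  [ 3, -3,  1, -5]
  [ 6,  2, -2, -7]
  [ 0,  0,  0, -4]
J_2(-4) ⊕ J_2(-4)

The characteristic polynomial is
  det(x·I − A) = x^4 + 16*x^3 + 96*x^2 + 256*x + 256 = (x + 4)^4

Eigenvalues and multiplicities (the geometric multiplicity of λ is n − rank(A − λI), which equals the number of Jordan blocks for λ):
  λ = -4: algebraic multiplicity = 4, geometric multiplicity = 2

Determining the block sizes for each eigenvalue:
  λ = -4: with am = 4 and gm = 2, the partition is not yet determined (e.g. several partitions of 4 into 2 parts exist). Let N = A − (-4)·I. Computing rank(N^1) = 2, rank(N^2) = 0; the number of blocks of size ≥ j is rank(N^{j−1}) − rank(N^j), giving [2, 2]. So we have 2 block(s) of size 2 → block sizes [2, 2]

Assembling the blocks gives a Jordan form
J =
  [-4,  1,  0,  0]
  [ 0, -4,  0,  0]
  [ 0,  0, -4,  1]
  [ 0,  0,  0, -4]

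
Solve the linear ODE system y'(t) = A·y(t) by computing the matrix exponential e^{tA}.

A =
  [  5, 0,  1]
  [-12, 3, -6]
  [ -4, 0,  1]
e^{tA} =
  [2*t*exp(3*t) + exp(3*t), 0, t*exp(3*t)]
  [-12*t*exp(3*t), exp(3*t), -6*t*exp(3*t)]
  [-4*t*exp(3*t), 0, -2*t*exp(3*t) + exp(3*t)]

Strategy: write A = P · J · P⁻¹ where J is a Jordan canonical form, so e^{tA} = P · e^{tJ} · P⁻¹, and e^{tJ} can be computed block-by-block.

A has Jordan form
J =
  [3, 1, 0]
  [0, 3, 0]
  [0, 0, 3]
(up to reordering of blocks).

Per-block formulas:
  For a 1×1 block at λ = 3: exp(t · [3]) = [e^(3t)].
  For a 2×2 Jordan block J_2(3): exp(t · J_2(3)) = e^(3t)·(I + t·N), where N is the 2×2 nilpotent shift.

After assembling e^{tJ} and conjugating by P, we get:

e^{tA} =
  [2*t*exp(3*t) + exp(3*t), 0, t*exp(3*t)]
  [-12*t*exp(3*t), exp(3*t), -6*t*exp(3*t)]
  [-4*t*exp(3*t), 0, -2*t*exp(3*t) + exp(3*t)]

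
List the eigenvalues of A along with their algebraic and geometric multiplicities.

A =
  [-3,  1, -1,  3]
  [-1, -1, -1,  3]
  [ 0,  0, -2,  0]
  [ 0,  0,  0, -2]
λ = -2: alg = 4, geom = 3

Step 1 — factor the characteristic polynomial to read off the algebraic multiplicities:
  χ_A(x) = (x + 2)^4

Step 2 — compute geometric multiplicities via the rank-nullity identity g(λ) = n − rank(A − λI):
  rank(A − (-2)·I) = 1, so dim ker(A − (-2)·I) = n − 1 = 3

Summary:
  λ = -2: algebraic multiplicity = 4, geometric multiplicity = 3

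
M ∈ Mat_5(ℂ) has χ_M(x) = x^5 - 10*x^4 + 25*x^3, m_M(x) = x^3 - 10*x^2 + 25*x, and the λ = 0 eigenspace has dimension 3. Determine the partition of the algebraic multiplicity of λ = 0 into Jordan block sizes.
Block sizes for λ = 0: [1, 1, 1]

Step 1 — from the characteristic polynomial, algebraic multiplicity of λ = 0 is 3. From dim ker(M − (0)·I) = 3, there are exactly 3 Jordan blocks for λ = 0.
Step 2 — from the minimal polynomial, the factor (x − 0) tells us the largest block for λ = 0 has size 1.
Step 3 — with total size 3, 3 blocks, and largest block 1, the block sizes (in nonincreasing order) are [1, 1, 1].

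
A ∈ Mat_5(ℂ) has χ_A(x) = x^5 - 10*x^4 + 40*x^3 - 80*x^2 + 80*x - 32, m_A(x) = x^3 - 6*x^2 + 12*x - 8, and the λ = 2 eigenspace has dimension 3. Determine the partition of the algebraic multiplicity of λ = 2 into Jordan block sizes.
Block sizes for λ = 2: [3, 1, 1]

Step 1 — from the characteristic polynomial, algebraic multiplicity of λ = 2 is 5. From dim ker(A − (2)·I) = 3, there are exactly 3 Jordan blocks for λ = 2.
Step 2 — from the minimal polynomial, the factor (x − 2)^3 tells us the largest block for λ = 2 has size 3.
Step 3 — with total size 5, 3 blocks, and largest block 3, the block sizes (in nonincreasing order) are [3, 1, 1].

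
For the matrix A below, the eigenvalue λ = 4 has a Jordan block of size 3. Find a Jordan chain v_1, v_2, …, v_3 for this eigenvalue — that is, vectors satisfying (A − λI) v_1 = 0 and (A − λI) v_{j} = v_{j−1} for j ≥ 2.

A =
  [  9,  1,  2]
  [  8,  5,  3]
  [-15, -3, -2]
A Jordan chain for λ = 4 of length 3:
v_1 = (3, 3, -9)ᵀ
v_2 = (5, 8, -15)ᵀ
v_3 = (1, 0, 0)ᵀ

Let N = A − (4)·I. We want v_3 with N^3 v_3 = 0 but N^2 v_3 ≠ 0; then v_{j-1} := N · v_j for j = 3, …, 2.

Pick v_3 = (1, 0, 0)ᵀ.
Then v_2 = N · v_3 = (5, 8, -15)ᵀ.
Then v_1 = N · v_2 = (3, 3, -9)ᵀ.

Sanity check: (A − (4)·I) v_1 = (0, 0, 0)ᵀ = 0. ✓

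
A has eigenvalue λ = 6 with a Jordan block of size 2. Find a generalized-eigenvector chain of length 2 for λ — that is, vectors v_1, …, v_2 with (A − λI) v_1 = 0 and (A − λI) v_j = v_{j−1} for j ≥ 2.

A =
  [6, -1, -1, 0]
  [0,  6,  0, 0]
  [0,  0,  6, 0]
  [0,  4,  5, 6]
A Jordan chain for λ = 6 of length 2:
v_1 = (-1, 0, 0, 4)ᵀ
v_2 = (0, 1, 0, 0)ᵀ

Let N = A − (6)·I. We want v_2 with N^2 v_2 = 0 but N^1 v_2 ≠ 0; then v_{j-1} := N · v_j for j = 2, …, 2.

Pick v_2 = (0, 1, 0, 0)ᵀ.
Then v_1 = N · v_2 = (-1, 0, 0, 4)ᵀ.

Sanity check: (A − (6)·I) v_1 = (0, 0, 0, 0)ᵀ = 0. ✓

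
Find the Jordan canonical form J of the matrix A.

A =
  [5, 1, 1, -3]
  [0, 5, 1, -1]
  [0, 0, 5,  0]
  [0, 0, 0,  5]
J_3(5) ⊕ J_1(5)

The characteristic polynomial is
  det(x·I − A) = x^4 - 20*x^3 + 150*x^2 - 500*x + 625 = (x - 5)^4

Eigenvalues and multiplicities (the geometric multiplicity of λ is n − rank(A − λI), which equals the number of Jordan blocks for λ):
  λ = 5: algebraic multiplicity = 4, geometric multiplicity = 2

Determining the block sizes for each eigenvalue:
  λ = 5: with am = 4 and gm = 2, the partition is not yet determined (e.g. several partitions of 4 into 2 parts exist). Let N = A − (5)·I. Computing rank(N^1) = 2, rank(N^2) = 1, rank(N^3) = 0; the number of blocks of size ≥ j is rank(N^{j−1}) − rank(N^j), giving [2, 1, 1]. So we have 1 block(s) of size 3, 1 block(s) of size 1 → block sizes [3, 1]

Assembling the blocks gives a Jordan form
J =
  [5, 1, 0, 0]
  [0, 5, 1, 0]
  [0, 0, 5, 0]
  [0, 0, 0, 5]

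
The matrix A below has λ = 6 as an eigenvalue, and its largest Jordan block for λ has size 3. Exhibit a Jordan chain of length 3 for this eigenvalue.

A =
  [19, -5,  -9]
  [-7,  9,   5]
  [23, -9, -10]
A Jordan chain for λ = 6 of length 3:
v_1 = (-3, 3, -6)ᵀ
v_2 = (13, -7, 23)ᵀ
v_3 = (1, 0, 0)ᵀ

Let N = A − (6)·I. We want v_3 with N^3 v_3 = 0 but N^2 v_3 ≠ 0; then v_{j-1} := N · v_j for j = 3, …, 2.

Pick v_3 = (1, 0, 0)ᵀ.
Then v_2 = N · v_3 = (13, -7, 23)ᵀ.
Then v_1 = N · v_2 = (-3, 3, -6)ᵀ.

Sanity check: (A − (6)·I) v_1 = (0, 0, 0)ᵀ = 0. ✓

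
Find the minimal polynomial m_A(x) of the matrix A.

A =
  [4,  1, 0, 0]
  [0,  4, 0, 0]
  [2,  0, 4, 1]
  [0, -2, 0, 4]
x^2 - 8*x + 16

The characteristic polynomial is χ_A(x) = (x - 4)^4, so the eigenvalues are known. The minimal polynomial is
  m_A(x) = Π_λ (x − λ)^{k_λ}
where k_λ is the size of the *largest* Jordan block for λ (equivalently, the smallest k with (A − λI)^k v = 0 for every generalised eigenvector v of λ).

  λ = 4: largest Jordan block has size 2, contributing (x − 4)^2

So m_A(x) = (x - 4)^2 = x^2 - 8*x + 16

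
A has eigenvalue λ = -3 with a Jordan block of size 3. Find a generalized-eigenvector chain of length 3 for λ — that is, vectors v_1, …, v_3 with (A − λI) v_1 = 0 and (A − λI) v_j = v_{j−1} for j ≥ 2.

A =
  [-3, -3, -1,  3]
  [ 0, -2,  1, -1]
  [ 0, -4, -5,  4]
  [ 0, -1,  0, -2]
A Jordan chain for λ = -3 of length 3:
v_1 = (-2, -2, 0, -2)ᵀ
v_2 = (-3, 1, -4, -1)ᵀ
v_3 = (0, 1, 0, 0)ᵀ

Let N = A − (-3)·I. We want v_3 with N^3 v_3 = 0 but N^2 v_3 ≠ 0; then v_{j-1} := N · v_j for j = 3, …, 2.

Pick v_3 = (0, 1, 0, 0)ᵀ.
Then v_2 = N · v_3 = (-3, 1, -4, -1)ᵀ.
Then v_1 = N · v_2 = (-2, -2, 0, -2)ᵀ.

Sanity check: (A − (-3)·I) v_1 = (0, 0, 0, 0)ᵀ = 0. ✓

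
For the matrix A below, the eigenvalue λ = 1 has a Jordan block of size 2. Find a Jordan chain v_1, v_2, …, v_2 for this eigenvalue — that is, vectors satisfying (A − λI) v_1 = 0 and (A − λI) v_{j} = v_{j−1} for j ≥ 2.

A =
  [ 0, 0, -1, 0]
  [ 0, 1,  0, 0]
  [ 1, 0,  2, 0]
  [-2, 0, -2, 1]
A Jordan chain for λ = 1 of length 2:
v_1 = (-1, 0, 1, -2)ᵀ
v_2 = (1, 0, 0, 0)ᵀ

Let N = A − (1)·I. We want v_2 with N^2 v_2 = 0 but N^1 v_2 ≠ 0; then v_{j-1} := N · v_j for j = 2, …, 2.

Pick v_2 = (1, 0, 0, 0)ᵀ.
Then v_1 = N · v_2 = (-1, 0, 1, -2)ᵀ.

Sanity check: (A − (1)·I) v_1 = (0, 0, 0, 0)ᵀ = 0. ✓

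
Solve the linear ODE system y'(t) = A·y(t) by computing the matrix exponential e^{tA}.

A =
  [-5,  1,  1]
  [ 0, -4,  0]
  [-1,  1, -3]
e^{tA} =
  [-t*exp(-4*t) + exp(-4*t), t*exp(-4*t), t*exp(-4*t)]
  [0, exp(-4*t), 0]
  [-t*exp(-4*t), t*exp(-4*t), t*exp(-4*t) + exp(-4*t)]

Strategy: write A = P · J · P⁻¹ where J is a Jordan canonical form, so e^{tA} = P · e^{tJ} · P⁻¹, and e^{tJ} can be computed block-by-block.

A has Jordan form
J =
  [-4,  1,  0]
  [ 0, -4,  0]
  [ 0,  0, -4]
(up to reordering of blocks).

Per-block formulas:
  For a 1×1 block at λ = -4: exp(t · [-4]) = [e^(-4t)].
  For a 2×2 Jordan block J_2(-4): exp(t · J_2(-4)) = e^(-4t)·(I + t·N), where N is the 2×2 nilpotent shift.

After assembling e^{tJ} and conjugating by P, we get:

e^{tA} =
  [-t*exp(-4*t) + exp(-4*t), t*exp(-4*t), t*exp(-4*t)]
  [0, exp(-4*t), 0]
  [-t*exp(-4*t), t*exp(-4*t), t*exp(-4*t) + exp(-4*t)]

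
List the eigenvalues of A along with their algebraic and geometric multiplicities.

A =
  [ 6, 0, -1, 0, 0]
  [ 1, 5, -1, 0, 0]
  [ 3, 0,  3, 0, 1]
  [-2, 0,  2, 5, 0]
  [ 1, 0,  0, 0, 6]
λ = 5: alg = 5, geom = 3

Step 1 — factor the characteristic polynomial to read off the algebraic multiplicities:
  χ_A(x) = (x - 5)^5

Step 2 — compute geometric multiplicities via the rank-nullity identity g(λ) = n − rank(A − λI):
  rank(A − (5)·I) = 2, so dim ker(A − (5)·I) = n − 2 = 3

Summary:
  λ = 5: algebraic multiplicity = 5, geometric multiplicity = 3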